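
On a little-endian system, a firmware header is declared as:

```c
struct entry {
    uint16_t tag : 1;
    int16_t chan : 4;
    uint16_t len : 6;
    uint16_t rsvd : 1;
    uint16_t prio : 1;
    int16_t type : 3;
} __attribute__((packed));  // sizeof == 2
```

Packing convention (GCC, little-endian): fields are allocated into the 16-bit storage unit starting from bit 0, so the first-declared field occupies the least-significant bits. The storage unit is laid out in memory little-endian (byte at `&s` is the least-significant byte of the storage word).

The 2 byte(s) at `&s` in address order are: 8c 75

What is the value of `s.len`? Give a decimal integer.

44

[0]=0x8c [1]=0x75 (little-endian) → word 0x758c
tag [0+:1] = (word>>0) & 0x1 = 0
chan [1+:4] = (word>>1) & 0xf = 6
len [5+:6] = (word>>5) & 0x3f = 44  ←
rsvd [11+:1] = (word>>11) & 0x1 = 0
prio [12+:1] = (word>>12) & 0x1 = 1
type [13+:3] = (word>>13) & 0x7 = 3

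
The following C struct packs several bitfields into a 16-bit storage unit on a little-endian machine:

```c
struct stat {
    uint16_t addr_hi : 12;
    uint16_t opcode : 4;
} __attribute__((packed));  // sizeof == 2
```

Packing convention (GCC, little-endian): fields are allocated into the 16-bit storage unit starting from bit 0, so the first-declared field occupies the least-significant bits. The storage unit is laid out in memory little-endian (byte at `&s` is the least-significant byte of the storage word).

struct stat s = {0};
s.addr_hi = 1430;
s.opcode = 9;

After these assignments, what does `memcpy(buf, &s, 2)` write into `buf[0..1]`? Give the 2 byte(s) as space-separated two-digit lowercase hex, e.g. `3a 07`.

addr_hi:12 = 1430 → 0x596 << 0 → word 0x0596
opcode:4 = 9 → 0x9 << 12 → word 0x9596
word = 0x9596 → little-endian bytes:
  [0]=0x96  [1]=0x95

96 95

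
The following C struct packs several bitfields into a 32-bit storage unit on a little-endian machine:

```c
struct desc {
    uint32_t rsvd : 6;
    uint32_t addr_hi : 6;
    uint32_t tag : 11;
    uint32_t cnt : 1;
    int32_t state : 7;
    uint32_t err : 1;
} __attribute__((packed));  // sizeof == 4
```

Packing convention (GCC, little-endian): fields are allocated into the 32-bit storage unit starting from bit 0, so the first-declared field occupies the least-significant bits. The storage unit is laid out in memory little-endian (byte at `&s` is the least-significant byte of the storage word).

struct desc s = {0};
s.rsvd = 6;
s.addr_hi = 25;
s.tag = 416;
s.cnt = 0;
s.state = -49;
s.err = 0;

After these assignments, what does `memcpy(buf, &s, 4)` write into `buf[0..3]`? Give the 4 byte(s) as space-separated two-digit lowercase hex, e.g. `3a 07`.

rsvd:6 = 6 → 0x6 << 0 → word 0x00000006
addr_hi:6 = 25 → 0x19 << 6 → word 0x00000646
tag:11 = 416 → 0x1a0 << 12 → word 0x001a0646
cnt:1 = 0 → 0x0 << 23 → word 0x001a0646
state:7 = -49 → 0x4f << 24 → word 0x4f1a0646
err:1 = 0 → 0x0 << 31 → word 0x4f1a0646
word = 0x4f1a0646 → little-endian bytes:
  [0]=0x46  [1]=0x06  [2]=0x1a  [3]=0x4f

46 06 1a 4f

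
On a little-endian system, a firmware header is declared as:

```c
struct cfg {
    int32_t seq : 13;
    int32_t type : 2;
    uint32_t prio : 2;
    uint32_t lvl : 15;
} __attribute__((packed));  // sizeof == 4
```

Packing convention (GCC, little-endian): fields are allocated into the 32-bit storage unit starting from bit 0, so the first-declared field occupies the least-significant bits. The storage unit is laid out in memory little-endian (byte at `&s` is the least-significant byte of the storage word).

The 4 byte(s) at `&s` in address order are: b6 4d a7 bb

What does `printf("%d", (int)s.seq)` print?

3510

[0]=0xb6 [1]=0x4d [2]=0xa7 [3]=0xbb (little-endian) → word 0xbba74db6
seq:13 @ bit 0 → (0xbba74db6>>0)&0x1fff = 0xdb6  ←
type:2 @ bit 13 → (0xbba74db6>>13)&0x3 = 0x2
prio:2 @ bit 15 → (0xbba74db6>>15)&0x3 = 0x2
lvl:15 @ bit 17 → (0xbba74db6>>17)&0x7fff = 0x5dd3
seq signed 13b, MSB=0: value = 3510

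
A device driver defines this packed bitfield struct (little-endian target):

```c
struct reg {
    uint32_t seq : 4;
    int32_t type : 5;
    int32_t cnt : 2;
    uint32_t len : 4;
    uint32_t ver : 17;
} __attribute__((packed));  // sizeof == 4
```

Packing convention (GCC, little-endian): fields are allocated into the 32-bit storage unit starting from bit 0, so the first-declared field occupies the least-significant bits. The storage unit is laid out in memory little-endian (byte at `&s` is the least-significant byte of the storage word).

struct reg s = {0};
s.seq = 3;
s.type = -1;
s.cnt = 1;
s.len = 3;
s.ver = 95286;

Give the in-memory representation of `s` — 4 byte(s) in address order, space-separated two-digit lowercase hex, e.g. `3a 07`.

f3 1b 1b ba

seq (4b) val=3 bits=0x3 at bit 0: 0x00000003
type (5b) val=-1 bits=0x1f at bit 4: 0x000001f3
cnt (2b) val=1 bits=0x1 at bit 9: 0x000003f3
len (4b) val=3 bits=0x3 at bit 11: 0x00001bf3
ver (17b) val=95286 bits=0x17436 at bit 15: 0xba1b1bf3
word = 0xba1b1bf3 → little-endian bytes:
  [0]=0xf3  [1]=0x1b  [2]=0x1b  [3]=0xba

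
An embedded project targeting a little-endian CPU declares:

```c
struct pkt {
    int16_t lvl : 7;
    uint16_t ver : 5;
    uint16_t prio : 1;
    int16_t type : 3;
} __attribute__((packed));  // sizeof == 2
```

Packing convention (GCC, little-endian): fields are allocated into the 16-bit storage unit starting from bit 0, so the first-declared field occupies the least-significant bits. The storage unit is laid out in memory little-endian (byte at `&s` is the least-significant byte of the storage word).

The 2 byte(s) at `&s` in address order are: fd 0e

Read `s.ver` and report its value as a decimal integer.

[0]=0xfd [1]=0x0e (little-endian) → word 0x0efd
lvl [0+:7] = (word>>0) & 0x7f = 125
ver [7+:5] = (word>>7) & 0x1f = 29  ←
prio [12+:1] = (word>>12) & 0x1 = 0
type [13+:3] = (word>>13) & 0x7 = 0

29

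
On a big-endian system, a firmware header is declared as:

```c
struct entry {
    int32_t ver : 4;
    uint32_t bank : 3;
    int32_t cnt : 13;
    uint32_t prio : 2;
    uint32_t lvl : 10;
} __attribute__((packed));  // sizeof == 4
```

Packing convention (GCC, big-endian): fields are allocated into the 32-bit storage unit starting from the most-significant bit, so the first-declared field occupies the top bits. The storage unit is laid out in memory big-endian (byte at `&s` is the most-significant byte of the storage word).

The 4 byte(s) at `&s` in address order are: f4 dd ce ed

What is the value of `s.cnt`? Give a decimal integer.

[0]=0xf4 [1]=0xdd [2]=0xce [3]=0xed (big-endian) → word 0xf4ddceed
ver:4 @ bit 28 → (0xf4ddceed>>28)&0xf = 0xf
bank:3 @ bit 25 → (0xf4ddceed>>25)&0x7 = 0x2
cnt:13 @ bit 12 → (0xf4ddceed>>12)&0x1fff = 0xddc  ←
prio:2 @ bit 10 → (0xf4ddceed>>10)&0x3 = 0x3
lvl:10 @ bit 0 → (0xf4ddceed>>0)&0x3ff = 0x2ed
cnt signed 13b, MSB=0: value = 3548

3548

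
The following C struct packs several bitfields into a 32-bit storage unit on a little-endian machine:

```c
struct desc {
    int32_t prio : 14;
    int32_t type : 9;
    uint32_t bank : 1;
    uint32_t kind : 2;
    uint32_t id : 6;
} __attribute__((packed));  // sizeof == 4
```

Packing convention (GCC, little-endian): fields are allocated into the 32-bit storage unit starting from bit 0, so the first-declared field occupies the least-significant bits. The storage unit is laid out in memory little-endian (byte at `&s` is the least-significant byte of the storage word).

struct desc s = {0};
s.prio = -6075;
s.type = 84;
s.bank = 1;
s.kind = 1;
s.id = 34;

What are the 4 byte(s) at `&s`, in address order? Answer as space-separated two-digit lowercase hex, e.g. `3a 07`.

45 28 95 89

prio:14 = -6075 → 0x2845 << 0 → word 0x00002845
type:9 = 84 → 0x54 << 14 → word 0x00152845
bank:1 = 1 → 0x1 << 23 → word 0x00952845
kind:2 = 1 → 0x1 << 24 → word 0x01952845
id:6 = 34 → 0x22 << 26 → word 0x89952845
word = 0x89952845 → little-endian bytes:
  [0]=0x45  [1]=0x28  [2]=0x95  [3]=0x89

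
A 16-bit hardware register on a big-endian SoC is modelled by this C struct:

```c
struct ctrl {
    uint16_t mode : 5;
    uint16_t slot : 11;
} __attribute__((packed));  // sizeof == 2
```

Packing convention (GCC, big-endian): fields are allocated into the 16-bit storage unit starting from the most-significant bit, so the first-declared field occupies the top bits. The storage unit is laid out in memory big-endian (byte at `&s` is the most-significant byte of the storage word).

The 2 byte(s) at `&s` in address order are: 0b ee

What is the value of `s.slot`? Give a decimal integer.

1006

[0]=0x0b [1]=0xee (big-endian) → word 0x0bee
mode:5 @ bit 11 → (0x0bee>>11)&0x1f = 0x1
slot:11 @ bit 0 → (0x0bee>>0)&0x7ff = 0x3ee  ←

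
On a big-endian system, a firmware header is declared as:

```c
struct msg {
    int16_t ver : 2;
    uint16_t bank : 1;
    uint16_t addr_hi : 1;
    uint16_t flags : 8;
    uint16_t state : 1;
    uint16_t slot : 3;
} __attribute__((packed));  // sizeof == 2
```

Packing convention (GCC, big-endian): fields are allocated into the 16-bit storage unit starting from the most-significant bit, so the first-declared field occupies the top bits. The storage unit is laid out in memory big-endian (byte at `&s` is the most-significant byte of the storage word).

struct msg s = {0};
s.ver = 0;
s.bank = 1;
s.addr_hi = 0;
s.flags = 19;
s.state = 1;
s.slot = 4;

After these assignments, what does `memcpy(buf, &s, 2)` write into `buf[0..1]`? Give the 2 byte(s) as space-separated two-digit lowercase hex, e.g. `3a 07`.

ver (2b) val=0 bits=0x0 at bit 14: 0x0000
bank (1b) val=1 bits=0x1 at bit 13: 0x2000
addr_hi (1b) val=0 bits=0x0 at bit 12: 0x2000
flags (8b) val=19 bits=0x13 at bit 4: 0x2130
state (1b) val=1 bits=0x1 at bit 3: 0x2138
slot (3b) val=4 bits=0x4 at bit 0: 0x213c
word = 0x213c → big-endian bytes:
  [0]=0x21  [1]=0x3c

21 3c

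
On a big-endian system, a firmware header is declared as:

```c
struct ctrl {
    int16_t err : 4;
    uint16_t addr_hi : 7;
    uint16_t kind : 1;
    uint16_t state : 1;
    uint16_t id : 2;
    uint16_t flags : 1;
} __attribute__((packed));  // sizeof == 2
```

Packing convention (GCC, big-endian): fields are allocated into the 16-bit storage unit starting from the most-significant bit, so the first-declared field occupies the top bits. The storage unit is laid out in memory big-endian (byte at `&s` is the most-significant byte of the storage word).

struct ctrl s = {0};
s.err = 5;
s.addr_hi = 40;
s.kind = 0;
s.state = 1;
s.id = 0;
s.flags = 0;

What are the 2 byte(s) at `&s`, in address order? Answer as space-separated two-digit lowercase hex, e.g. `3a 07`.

err (4b) val=5 bits=0x5 at bit 12: 0x5000
addr_hi (7b) val=40 bits=0x28 at bit 5: 0x5500
kind (1b) val=0 bits=0x0 at bit 4: 0x5500
state (1b) val=1 bits=0x1 at bit 3: 0x5508
id (2b) val=0 bits=0x0 at bit 1: 0x5508
flags (1b) val=0 bits=0x0 at bit 0: 0x5508
word = 0x5508 → big-endian bytes:
  [0]=0x55  [1]=0x08

55 08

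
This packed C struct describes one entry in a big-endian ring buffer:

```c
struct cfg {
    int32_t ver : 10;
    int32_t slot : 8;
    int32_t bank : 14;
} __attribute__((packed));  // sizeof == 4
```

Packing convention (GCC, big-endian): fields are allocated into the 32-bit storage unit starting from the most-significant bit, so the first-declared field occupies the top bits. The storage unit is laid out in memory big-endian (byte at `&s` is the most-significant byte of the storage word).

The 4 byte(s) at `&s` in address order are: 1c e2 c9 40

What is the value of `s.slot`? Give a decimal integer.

-117

[0]=0x1c [1]=0xe2 [2]=0xc9 [3]=0x40 (big-endian) → word 0x1ce2c940
ver [22+:10] = (word>>22) & 0x3ff = 115
slot [14+:8] = (word>>14) & 0xff = 139  ←
bank [0+:14] = (word>>0) & 0x3fff = 2368
slot signed 8b, MSB=1: 139 - 256 = -117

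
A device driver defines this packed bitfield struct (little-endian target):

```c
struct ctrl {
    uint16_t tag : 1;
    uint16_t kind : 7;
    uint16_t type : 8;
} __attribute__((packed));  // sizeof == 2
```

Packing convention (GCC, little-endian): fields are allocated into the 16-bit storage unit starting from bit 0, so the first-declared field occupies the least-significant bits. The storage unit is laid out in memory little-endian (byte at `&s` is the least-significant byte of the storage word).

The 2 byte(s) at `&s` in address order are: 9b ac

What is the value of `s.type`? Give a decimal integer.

172

[0]=0x9b [1]=0xac (little-endian) → word 0xac9b
tag [0+:1] = (word>>0) & 0x1 = 1
kind [1+:7] = (word>>1) & 0x7f = 77
type [8+:8] = (word>>8) & 0xff = 172  ←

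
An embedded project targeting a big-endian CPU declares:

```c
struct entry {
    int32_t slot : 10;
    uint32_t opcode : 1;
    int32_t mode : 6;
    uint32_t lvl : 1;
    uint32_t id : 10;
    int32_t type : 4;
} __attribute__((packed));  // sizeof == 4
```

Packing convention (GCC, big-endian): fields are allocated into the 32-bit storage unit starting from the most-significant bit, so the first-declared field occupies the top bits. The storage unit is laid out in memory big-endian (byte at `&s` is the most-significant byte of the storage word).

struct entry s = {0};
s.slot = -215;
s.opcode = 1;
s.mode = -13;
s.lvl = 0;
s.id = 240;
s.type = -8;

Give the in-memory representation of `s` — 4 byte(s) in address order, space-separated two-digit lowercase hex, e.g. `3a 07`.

slot:10 = -215 → 0x329 << 22 → word 0xca400000
opcode:1 = 1 → 0x1 << 21 → word 0xca600000
mode:6 = -13 → 0x33 << 15 → word 0xca798000
lvl:1 = 0 → 0x0 << 14 → word 0xca798000
id:10 = 240 → 0xf0 << 4 → word 0xca798f00
type:4 = -8 → 0x8 << 0 → word 0xca798f08
word = 0xca798f08 → big-endian bytes:
  [0]=0xca  [1]=0x79  [2]=0x8f  [3]=0x08

ca 79 8f 08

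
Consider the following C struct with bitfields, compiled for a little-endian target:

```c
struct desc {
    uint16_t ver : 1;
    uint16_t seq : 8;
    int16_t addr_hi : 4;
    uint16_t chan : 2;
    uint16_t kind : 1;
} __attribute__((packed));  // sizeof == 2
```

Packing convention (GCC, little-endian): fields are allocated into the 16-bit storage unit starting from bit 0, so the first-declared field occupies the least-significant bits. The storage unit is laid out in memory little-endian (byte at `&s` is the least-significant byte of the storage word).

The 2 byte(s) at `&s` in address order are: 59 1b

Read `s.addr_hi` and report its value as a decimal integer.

[0]=0x59 [1]=0x1b (little-endian) → word 0x1b59
ver [0+:1] = (word>>0) & 0x1 = 1
seq [1+:8] = (word>>1) & 0xff = 172
addr_hi [9+:4] = (word>>9) & 0xf = 13  ←
chan [13+:2] = (word>>13) & 0x3 = 0
kind [15+:1] = (word>>15) & 0x1 = 0
addr_hi signed 4b, MSB=1: 13 - 16 = -3

-3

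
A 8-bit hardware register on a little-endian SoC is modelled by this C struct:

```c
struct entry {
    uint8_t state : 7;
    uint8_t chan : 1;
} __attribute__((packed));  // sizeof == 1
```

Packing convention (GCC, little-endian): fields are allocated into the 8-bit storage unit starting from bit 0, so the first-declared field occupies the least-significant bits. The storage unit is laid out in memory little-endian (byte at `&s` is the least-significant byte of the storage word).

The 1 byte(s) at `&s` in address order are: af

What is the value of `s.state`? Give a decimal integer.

[0]=0xaf (little-endian) → word 0xaf
state [0+:7] = (word>>0) & 0x7f = 47  ←
chan [7+:1] = (word>>7) & 0x1 = 1

47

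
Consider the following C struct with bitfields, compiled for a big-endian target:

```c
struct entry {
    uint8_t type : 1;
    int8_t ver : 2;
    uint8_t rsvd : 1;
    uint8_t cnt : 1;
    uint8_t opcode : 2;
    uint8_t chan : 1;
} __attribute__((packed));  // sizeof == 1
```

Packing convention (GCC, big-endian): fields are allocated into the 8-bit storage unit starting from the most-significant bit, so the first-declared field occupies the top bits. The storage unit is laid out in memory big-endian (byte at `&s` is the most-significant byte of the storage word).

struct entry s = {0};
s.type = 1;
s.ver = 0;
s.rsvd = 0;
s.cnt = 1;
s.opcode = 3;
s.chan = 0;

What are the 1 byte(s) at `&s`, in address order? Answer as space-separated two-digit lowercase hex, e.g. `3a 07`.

8e

type (1b) val=1 bits=0x1 at bit 7: 0x80
ver (2b) val=0 bits=0x0 at bit 5: 0x80
rsvd (1b) val=0 bits=0x0 at bit 4: 0x80
cnt (1b) val=1 bits=0x1 at bit 3: 0x88
opcode (2b) val=3 bits=0x3 at bit 1: 0x8e
chan (1b) val=0 bits=0x0 at bit 0: 0x8e
word = 0x8e → big-endian bytes:
  [0]=0x8e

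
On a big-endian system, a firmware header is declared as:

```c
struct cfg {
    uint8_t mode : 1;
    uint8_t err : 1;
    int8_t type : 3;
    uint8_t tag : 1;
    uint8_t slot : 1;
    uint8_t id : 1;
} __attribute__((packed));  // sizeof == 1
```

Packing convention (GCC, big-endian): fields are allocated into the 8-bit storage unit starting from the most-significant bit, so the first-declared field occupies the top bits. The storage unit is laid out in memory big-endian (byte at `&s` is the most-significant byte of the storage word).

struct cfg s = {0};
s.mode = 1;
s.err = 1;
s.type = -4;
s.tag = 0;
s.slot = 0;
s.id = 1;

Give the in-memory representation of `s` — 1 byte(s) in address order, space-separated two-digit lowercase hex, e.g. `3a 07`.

mode (1b) val=1 bits=0x1 at bit 7: 0x80
err (1b) val=1 bits=0x1 at bit 6: 0xc0
type (3b) val=-4 bits=0x4 at bit 3: 0xe0
tag (1b) val=0 bits=0x0 at bit 2: 0xe0
slot (1b) val=0 bits=0x0 at bit 1: 0xe0
id (1b) val=1 bits=0x1 at bit 0: 0xe1
word = 0xe1 → big-endian bytes:
  [0]=0xe1

e1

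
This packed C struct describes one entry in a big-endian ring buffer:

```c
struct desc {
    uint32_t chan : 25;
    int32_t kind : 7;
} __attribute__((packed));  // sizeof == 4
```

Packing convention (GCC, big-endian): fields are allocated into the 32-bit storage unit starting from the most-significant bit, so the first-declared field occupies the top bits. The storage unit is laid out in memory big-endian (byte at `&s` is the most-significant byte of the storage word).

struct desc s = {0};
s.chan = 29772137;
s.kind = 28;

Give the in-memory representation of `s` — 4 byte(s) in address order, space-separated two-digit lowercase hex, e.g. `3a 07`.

[7+:25] chan=29772137 & 0x1ffffff = 0x1c64969; word=0xe324b480
[0+:7] kind=28 & 0x7f = 0x1c; word=0xe324b49c
word = 0xe324b49c → big-endian bytes:
  [0]=0xe3  [1]=0x24  [2]=0xb4  [3]=0x9c

e3 24 b4 9c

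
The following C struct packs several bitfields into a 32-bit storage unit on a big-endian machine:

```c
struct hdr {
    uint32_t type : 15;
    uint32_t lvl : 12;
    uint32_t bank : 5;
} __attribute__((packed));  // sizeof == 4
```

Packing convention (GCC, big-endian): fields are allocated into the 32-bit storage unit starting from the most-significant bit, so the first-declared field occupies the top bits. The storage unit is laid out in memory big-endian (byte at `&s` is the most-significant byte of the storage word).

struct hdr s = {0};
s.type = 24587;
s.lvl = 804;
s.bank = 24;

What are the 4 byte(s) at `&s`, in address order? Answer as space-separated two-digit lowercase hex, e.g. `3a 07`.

type (15b) val=24587 bits=0x600b at bit 17: 0xc0160000
lvl (12b) val=804 bits=0x324 at bit 5: 0xc0166480
bank (5b) val=24 bits=0x18 at bit 0: 0xc0166498
word = 0xc0166498 → big-endian bytes:
  [0]=0xc0  [1]=0x16  [2]=0x64  [3]=0x98

c0 16 64 98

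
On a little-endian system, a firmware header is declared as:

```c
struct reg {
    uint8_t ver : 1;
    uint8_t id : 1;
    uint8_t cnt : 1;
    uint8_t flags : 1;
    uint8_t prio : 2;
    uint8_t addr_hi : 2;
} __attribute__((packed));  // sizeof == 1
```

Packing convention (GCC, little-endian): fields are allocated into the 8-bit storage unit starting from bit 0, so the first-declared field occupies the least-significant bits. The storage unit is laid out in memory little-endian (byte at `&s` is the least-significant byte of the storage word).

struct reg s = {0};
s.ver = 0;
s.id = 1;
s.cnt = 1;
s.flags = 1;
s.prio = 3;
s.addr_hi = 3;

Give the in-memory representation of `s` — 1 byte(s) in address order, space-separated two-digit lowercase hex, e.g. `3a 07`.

fe

ver (1b) val=0 bits=0x0 at bit 0: 0x00
id (1b) val=1 bits=0x1 at bit 1: 0x02
cnt (1b) val=1 bits=0x1 at bit 2: 0x06
flags (1b) val=1 bits=0x1 at bit 3: 0x0e
prio (2b) val=3 bits=0x3 at bit 4: 0x3e
addr_hi (2b) val=3 bits=0x3 at bit 6: 0xfe
word = 0xfe → little-endian bytes:
  [0]=0xfe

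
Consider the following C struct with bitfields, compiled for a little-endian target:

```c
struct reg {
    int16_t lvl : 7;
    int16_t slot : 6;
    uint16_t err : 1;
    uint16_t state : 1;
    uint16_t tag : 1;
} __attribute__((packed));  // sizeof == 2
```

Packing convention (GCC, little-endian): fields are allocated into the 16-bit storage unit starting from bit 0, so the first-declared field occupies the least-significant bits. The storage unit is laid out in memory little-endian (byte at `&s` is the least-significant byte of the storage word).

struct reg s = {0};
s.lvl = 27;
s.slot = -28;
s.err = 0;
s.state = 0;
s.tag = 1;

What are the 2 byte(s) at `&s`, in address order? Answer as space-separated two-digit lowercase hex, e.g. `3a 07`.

[0+:7] lvl=27 & 0x7f = 0x1b; word=0x001b
[7+:6] slot=-28 & 0x3f = 0x24; word=0x121b
[13+:1] err=0 & 0x1 = 0x0; word=0x121b
[14+:1] state=0 & 0x1 = 0x0; word=0x121b
[15+:1] tag=1 & 0x1 = 0x1; word=0x921b
word = 0x921b → little-endian bytes:
  [0]=0x1b  [1]=0x92

1b 92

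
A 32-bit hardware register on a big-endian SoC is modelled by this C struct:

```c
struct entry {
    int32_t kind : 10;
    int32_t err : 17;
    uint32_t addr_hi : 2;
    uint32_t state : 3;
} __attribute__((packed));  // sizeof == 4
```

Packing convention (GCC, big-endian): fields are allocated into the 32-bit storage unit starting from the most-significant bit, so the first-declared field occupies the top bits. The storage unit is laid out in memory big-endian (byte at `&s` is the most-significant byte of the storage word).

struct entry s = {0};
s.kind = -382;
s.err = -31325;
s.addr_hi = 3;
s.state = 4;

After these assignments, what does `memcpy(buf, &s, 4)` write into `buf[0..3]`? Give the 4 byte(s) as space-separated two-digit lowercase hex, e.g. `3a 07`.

[22+:10] kind=-382 & 0x3ff = 0x282; word=0xa0800000
[5+:17] err=-31325 & 0x1ffff = 0x185a3; word=0xa0b0b460
[3+:2] addr_hi=3 & 0x3 = 0x3; word=0xa0b0b478
[0+:3] state=4 & 0x7 = 0x4; word=0xa0b0b47c
word = 0xa0b0b47c → big-endian bytes:
  [0]=0xa0  [1]=0xb0  [2]=0xb4  [3]=0x7c

a0 b0 b4 7c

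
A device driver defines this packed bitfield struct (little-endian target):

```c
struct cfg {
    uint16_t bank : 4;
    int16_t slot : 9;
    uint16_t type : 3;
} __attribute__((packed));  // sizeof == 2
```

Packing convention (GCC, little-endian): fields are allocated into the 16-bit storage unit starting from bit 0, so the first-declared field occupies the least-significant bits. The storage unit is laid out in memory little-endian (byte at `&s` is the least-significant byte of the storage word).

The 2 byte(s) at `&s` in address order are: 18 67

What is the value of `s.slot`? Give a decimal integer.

[0]=0x18 [1]=0x67 (little-endian) → word 0x6718
bank:4 @ bit 0 → (0x6718>>0)&0xf = 0x8
slot:9 @ bit 4 → (0x6718>>4)&0x1ff = 0x71  ←
type:3 @ bit 13 → (0x6718>>13)&0x7 = 0x3
slot signed 9b, MSB=0: value = 113

113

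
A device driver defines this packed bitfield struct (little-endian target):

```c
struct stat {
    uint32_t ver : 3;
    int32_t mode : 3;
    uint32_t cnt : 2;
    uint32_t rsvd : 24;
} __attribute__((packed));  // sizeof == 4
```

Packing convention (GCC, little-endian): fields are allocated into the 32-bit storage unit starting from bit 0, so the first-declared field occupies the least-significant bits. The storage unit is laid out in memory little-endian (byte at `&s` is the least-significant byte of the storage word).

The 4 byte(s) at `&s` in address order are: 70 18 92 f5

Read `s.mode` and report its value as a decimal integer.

-2

[0]=0x70 [1]=0x18 [2]=0x92 [3]=0xf5 (little-endian) → word 0xf5921870
ver:3 @ bit 0 → (0xf5921870>>0)&0x7 = 0x0
mode:3 @ bit 3 → (0xf5921870>>3)&0x7 = 0x6  ←
cnt:2 @ bit 6 → (0xf5921870>>6)&0x3 = 0x1
rsvd:24 @ bit 8 → (0xf5921870>>8)&0xffffff = 0xf59218
mode signed 3b, MSB=1: 6 - 8 = -2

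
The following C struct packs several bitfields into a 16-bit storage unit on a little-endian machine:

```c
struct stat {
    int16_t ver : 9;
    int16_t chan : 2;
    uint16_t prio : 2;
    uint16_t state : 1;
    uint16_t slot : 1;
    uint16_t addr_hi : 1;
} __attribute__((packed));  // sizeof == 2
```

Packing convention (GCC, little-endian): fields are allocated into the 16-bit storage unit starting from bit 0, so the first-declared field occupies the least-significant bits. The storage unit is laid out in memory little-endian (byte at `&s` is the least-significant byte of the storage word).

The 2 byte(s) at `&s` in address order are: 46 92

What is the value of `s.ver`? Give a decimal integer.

[0]=0x46 [1]=0x92 (little-endian) → word 0x9246
ver [0+:9] = (word>>0) & 0x1ff = 70  ←
chan [9+:2] = (word>>9) & 0x3 = 1
prio [11+:2] = (word>>11) & 0x3 = 2
state [13+:1] = (word>>13) & 0x1 = 0
slot [14+:1] = (word>>14) & 0x1 = 0
addr_hi [15+:1] = (word>>15) & 0x1 = 1
ver signed 9b, MSB=0: value = 70

70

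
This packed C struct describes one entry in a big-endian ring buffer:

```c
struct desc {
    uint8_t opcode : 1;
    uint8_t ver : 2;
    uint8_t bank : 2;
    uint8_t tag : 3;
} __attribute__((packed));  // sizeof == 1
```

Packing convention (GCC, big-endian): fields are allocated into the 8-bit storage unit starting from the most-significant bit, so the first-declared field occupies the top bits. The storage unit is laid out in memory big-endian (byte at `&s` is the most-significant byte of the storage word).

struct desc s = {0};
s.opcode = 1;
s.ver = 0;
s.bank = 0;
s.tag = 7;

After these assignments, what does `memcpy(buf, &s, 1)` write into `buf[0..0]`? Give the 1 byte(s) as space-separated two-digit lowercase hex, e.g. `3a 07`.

opcode:1 = 1 → 0x1 << 7 → word 0x80
ver:2 = 0 → 0x0 << 5 → word 0x80
bank:2 = 0 → 0x0 << 3 → word 0x80
tag:3 = 7 → 0x7 << 0 → word 0x87
word = 0x87 → big-endian bytes:
  [0]=0x87

87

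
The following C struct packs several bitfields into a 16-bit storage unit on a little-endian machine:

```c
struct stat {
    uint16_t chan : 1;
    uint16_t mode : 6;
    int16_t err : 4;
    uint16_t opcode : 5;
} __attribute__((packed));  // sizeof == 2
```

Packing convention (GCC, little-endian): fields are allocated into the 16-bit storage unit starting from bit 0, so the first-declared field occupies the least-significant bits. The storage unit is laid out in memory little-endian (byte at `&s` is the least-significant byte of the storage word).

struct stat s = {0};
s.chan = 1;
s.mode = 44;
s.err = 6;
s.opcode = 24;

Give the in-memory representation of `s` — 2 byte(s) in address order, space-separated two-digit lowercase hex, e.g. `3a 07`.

[0+:1] chan=1 & 0x1 = 0x1; word=0x0001
[1+:6] mode=44 & 0x3f = 0x2c; word=0x0059
[7+:4] err=6 & 0xf = 0x6; word=0x0359
[11+:5] opcode=24 & 0x1f = 0x18; word=0xc359
word = 0xc359 → little-endian bytes:
  [0]=0x59  [1]=0xc3

59 c3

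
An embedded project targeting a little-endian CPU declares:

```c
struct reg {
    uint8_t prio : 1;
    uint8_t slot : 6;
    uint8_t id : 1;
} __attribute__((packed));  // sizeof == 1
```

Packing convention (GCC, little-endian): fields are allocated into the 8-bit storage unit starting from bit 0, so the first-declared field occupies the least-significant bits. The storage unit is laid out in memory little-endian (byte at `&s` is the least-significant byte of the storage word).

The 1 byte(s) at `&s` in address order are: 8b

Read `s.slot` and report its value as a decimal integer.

5

[0]=0x8b (little-endian) → word 0x8b
prio [0+:1] = (word>>0) & 0x1 = 1
slot [1+:6] = (word>>1) & 0x3f = 5  ←
id [7+:1] = (word>>7) & 0x1 = 1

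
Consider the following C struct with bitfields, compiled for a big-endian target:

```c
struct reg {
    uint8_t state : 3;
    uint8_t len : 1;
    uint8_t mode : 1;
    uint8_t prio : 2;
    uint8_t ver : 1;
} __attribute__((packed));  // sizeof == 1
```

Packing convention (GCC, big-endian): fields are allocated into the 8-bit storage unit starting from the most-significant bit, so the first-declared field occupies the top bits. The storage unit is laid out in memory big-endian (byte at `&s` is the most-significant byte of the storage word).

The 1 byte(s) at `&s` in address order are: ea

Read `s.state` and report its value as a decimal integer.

7

[0]=0xea (big-endian) → word 0xea
state:3 @ bit 5 → (0xea>>5)&0x7 = 0x7  ←
len:1 @ bit 4 → (0xea>>4)&0x1 = 0x0
mode:1 @ bit 3 → (0xea>>3)&0x1 = 0x1
prio:2 @ bit 1 → (0xea>>1)&0x3 = 0x1
ver:1 @ bit 0 → (0xea>>0)&0x1 = 0x0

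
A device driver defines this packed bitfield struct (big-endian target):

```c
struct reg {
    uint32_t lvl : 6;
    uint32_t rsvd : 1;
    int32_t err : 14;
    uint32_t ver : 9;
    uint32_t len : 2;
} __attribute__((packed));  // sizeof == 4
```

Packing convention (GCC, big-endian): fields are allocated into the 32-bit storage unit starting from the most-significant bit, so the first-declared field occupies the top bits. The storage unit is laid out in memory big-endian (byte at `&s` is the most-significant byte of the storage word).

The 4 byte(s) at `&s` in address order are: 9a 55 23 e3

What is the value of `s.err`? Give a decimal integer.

2724

[0]=0x9a [1]=0x55 [2]=0x23 [3]=0xe3 (big-endian) → word 0x9a5523e3
lvl:6 @ bit 26 → (0x9a5523e3>>26)&0x3f = 0x26
rsvd:1 @ bit 25 → (0x9a5523e3>>25)&0x1 = 0x1
err:14 @ bit 11 → (0x9a5523e3>>11)&0x3fff = 0xaa4  ←
ver:9 @ bit 2 → (0x9a5523e3>>2)&0x1ff = 0xf8
len:2 @ bit 0 → (0x9a5523e3>>0)&0x3 = 0x3
err signed 14b, MSB=0: value = 2724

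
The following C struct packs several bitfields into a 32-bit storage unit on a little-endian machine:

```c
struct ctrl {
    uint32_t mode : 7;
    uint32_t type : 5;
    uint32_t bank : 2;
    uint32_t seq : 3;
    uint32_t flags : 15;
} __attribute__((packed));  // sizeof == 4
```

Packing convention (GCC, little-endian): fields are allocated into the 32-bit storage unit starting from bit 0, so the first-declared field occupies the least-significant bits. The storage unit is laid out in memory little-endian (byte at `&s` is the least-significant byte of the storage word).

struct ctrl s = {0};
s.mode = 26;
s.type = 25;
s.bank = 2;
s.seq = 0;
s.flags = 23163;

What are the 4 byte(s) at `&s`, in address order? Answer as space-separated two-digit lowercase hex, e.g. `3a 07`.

mode (7b) val=26 bits=0x1a at bit 0: 0x0000001a
type (5b) val=25 bits=0x19 at bit 7: 0x00000c9a
bank (2b) val=2 bits=0x2 at bit 12: 0x00002c9a
seq (3b) val=0 bits=0x0 at bit 14: 0x00002c9a
flags (15b) val=23163 bits=0x5a7b at bit 17: 0xb4f62c9a
word = 0xb4f62c9a → little-endian bytes:
  [0]=0x9a  [1]=0x2c  [2]=0xf6  [3]=0xb4

9a 2c f6 b4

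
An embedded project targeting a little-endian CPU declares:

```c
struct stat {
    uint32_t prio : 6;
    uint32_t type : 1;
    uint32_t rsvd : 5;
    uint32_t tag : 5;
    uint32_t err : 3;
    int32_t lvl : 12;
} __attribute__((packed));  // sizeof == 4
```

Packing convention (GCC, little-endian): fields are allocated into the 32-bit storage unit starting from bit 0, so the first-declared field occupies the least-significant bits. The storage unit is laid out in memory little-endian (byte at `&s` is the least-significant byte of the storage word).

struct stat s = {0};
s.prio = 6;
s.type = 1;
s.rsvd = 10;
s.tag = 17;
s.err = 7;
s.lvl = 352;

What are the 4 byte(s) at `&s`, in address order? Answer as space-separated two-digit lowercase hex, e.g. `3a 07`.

46 15 0f 16

prio:6 = 6 → 0x6 << 0 → word 0x00000006
type:1 = 1 → 0x1 << 6 → word 0x00000046
rsvd:5 = 10 → 0xa << 7 → word 0x00000546
tag:5 = 17 → 0x11 << 12 → word 0x00011546
err:3 = 7 → 0x7 << 17 → word 0x000f1546
lvl:12 = 352 → 0x160 << 20 → word 0x160f1546
word = 0x160f1546 → little-endian bytes:
  [0]=0x46  [1]=0x15  [2]=0x0f  [3]=0x16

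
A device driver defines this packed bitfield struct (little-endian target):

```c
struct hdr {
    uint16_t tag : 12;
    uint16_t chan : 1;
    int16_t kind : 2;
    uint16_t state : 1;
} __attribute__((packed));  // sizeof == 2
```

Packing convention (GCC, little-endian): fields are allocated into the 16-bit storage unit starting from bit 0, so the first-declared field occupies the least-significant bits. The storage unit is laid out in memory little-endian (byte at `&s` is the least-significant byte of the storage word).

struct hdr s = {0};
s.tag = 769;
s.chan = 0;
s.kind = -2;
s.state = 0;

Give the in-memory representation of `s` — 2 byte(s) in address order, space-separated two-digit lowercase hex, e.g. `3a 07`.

tag (12b) val=769 bits=0x301 at bit 0: 0x0301
chan (1b) val=0 bits=0x0 at bit 12: 0x0301
kind (2b) val=-2 bits=0x2 at bit 13: 0x4301
state (1b) val=0 bits=0x0 at bit 15: 0x4301
word = 0x4301 → little-endian bytes:
  [0]=0x01  [1]=0x43

01 43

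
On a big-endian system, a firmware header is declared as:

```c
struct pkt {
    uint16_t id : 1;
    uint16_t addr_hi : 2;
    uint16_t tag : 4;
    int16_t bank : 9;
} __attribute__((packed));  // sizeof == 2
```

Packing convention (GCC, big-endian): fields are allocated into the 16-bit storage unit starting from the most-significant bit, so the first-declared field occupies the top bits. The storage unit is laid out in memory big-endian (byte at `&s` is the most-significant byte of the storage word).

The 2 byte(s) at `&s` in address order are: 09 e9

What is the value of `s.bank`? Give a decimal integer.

[0]=0x09 [1]=0xe9 (big-endian) → word 0x09e9
id:1 @ bit 15 → (0x09e9>>15)&0x1 = 0x0
addr_hi:2 @ bit 13 → (0x09e9>>13)&0x3 = 0x0
tag:4 @ bit 9 → (0x09e9>>9)&0xf = 0x4
bank:9 @ bit 0 → (0x09e9>>0)&0x1ff = 0x1e9  ←
bank signed 9b, MSB=1: 489 - 512 = -23

-23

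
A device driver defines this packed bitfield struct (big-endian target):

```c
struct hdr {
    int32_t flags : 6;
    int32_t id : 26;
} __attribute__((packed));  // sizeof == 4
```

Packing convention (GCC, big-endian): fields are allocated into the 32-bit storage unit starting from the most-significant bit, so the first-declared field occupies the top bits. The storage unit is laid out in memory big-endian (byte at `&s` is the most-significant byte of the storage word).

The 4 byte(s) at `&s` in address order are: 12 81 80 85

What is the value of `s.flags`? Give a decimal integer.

[0]=0x12 [1]=0x81 [2]=0x80 [3]=0x85 (big-endian) → word 0x12818085
flags:6 @ bit 26 → (0x12818085>>26)&0x3f = 0x4  ←
id:26 @ bit 0 → (0x12818085>>0)&0x3ffffff = 0x2818085
flags signed 6b, MSB=0: value = 4

4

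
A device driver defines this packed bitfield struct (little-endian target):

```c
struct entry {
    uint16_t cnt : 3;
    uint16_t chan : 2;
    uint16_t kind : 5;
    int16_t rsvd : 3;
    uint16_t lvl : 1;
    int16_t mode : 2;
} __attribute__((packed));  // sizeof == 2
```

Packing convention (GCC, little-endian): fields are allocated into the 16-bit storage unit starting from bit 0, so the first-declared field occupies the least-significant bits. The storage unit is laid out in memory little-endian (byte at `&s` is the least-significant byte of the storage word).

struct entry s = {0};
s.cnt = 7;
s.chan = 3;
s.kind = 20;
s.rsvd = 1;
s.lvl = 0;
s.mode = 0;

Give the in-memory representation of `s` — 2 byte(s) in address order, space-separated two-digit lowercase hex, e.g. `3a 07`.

9f 06

[0+:3] cnt=7 & 0x7 = 0x7; word=0x0007
[3+:2] chan=3 & 0x3 = 0x3; word=0x001f
[5+:5] kind=20 & 0x1f = 0x14; word=0x029f
[10+:3] rsvd=1 & 0x7 = 0x1; word=0x069f
[13+:1] lvl=0 & 0x1 = 0x0; word=0x069f
[14+:2] mode=0 & 0x3 = 0x0; word=0x069f
word = 0x069f → little-endian bytes:
  [0]=0x9f  [1]=0x06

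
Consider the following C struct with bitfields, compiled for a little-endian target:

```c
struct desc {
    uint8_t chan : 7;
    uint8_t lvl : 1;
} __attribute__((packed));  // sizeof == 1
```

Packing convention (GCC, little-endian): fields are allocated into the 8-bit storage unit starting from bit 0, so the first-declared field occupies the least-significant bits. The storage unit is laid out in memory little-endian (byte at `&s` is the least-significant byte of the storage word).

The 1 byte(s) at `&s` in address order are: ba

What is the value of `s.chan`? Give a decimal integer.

[0]=0xba (little-endian) → word 0xba
chan [0+:7] = (word>>0) & 0x7f = 58  ←
lvl [7+:1] = (word>>7) & 0x1 = 1

58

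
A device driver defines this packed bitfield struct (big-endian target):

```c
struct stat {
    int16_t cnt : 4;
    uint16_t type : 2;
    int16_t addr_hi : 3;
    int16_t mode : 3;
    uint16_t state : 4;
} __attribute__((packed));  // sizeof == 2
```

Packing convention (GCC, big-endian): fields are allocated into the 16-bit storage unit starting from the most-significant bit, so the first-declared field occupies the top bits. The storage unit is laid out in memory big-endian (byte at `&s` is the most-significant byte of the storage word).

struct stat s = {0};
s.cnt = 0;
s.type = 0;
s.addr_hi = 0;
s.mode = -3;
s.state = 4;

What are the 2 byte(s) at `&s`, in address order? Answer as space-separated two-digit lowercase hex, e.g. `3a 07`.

00 54

cnt (4b) val=0 bits=0x0 at bit 12: 0x0000
type (2b) val=0 bits=0x0 at bit 10: 0x0000
addr_hi (3b) val=0 bits=0x0 at bit 7: 0x0000
mode (3b) val=-3 bits=0x5 at bit 4: 0x0050
state (4b) val=4 bits=0x4 at bit 0: 0x0054
word = 0x0054 → big-endian bytes:
  [0]=0x00  [1]=0x54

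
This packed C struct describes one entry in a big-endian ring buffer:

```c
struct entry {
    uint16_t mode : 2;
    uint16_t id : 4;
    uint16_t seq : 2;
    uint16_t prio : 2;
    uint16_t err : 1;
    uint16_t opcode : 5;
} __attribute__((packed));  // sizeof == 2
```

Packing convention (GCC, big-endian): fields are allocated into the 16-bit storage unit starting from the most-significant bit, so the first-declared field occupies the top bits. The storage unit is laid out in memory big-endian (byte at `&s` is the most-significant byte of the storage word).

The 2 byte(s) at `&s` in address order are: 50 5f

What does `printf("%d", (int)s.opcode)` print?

31

[0]=0x50 [1]=0x5f (big-endian) → word 0x505f
mode:2 @ bit 14 → (0x505f>>14)&0x3 = 0x1
id:4 @ bit 10 → (0x505f>>10)&0xf = 0x4
seq:2 @ bit 8 → (0x505f>>8)&0x3 = 0x0
prio:2 @ bit 6 → (0x505f>>6)&0x3 = 0x1
err:1 @ bit 5 → (0x505f>>5)&0x1 = 0x0
opcode:5 @ bit 0 → (0x505f>>0)&0x1f = 0x1f  ←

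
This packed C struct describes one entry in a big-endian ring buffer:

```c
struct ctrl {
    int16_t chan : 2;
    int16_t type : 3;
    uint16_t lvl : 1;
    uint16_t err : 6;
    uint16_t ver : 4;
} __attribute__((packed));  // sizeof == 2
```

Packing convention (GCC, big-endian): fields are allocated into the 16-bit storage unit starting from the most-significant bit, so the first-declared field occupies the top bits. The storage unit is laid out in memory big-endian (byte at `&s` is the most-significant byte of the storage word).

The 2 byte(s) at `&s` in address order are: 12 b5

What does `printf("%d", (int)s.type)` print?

[0]=0x12 [1]=0xb5 (big-endian) → word 0x12b5
chan [14+:2] = (word>>14) & 0x3 = 0
type [11+:3] = (word>>11) & 0x7 = 2  ←
lvl [10+:1] = (word>>10) & 0x1 = 0
err [4+:6] = (word>>4) & 0x3f = 43
ver [0+:4] = (word>>0) & 0xf = 5
type signed 3b, MSB=0: value = 2

2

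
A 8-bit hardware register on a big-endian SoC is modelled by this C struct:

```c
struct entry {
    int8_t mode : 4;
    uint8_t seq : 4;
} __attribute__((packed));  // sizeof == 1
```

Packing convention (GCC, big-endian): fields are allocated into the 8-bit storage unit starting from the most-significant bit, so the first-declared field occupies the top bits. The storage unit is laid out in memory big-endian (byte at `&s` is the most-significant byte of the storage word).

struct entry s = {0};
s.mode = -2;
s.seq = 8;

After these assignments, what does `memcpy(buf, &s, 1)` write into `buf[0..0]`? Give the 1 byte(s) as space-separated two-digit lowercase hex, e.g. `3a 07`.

mode:4 = -2 → 0xe << 4 → word 0xe0
seq:4 = 8 → 0x8 << 0 → word 0xe8
word = 0xe8 → big-endian bytes:
  [0]=0xe8

e8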